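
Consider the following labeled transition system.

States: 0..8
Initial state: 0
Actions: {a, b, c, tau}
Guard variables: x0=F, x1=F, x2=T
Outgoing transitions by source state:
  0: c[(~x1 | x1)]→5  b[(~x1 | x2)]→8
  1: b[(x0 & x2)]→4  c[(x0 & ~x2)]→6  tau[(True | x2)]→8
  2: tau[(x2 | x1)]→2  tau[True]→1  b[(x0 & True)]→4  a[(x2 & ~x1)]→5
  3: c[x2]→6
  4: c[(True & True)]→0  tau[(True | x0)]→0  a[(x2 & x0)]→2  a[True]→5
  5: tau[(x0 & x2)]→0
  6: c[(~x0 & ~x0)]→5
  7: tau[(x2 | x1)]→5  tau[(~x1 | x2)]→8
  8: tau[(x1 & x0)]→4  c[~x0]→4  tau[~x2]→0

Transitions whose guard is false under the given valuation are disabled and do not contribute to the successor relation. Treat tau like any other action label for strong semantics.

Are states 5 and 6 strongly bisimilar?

Answer: NOT BISIMILAR

Analysis:
Compute ~ classes (split until stable):
  round 0: {{0,1,2,3,4,5,6,7,8}}
  round 1: {{0},{1,7},{2},{3,6,8},{4},{5}}
  round 2: {{0},{1},{2},{3},{4},{5},{6},{7},{8}}
Fixed point at round 3; 9 class(es).
class of 5: {5}; class of 6: {6}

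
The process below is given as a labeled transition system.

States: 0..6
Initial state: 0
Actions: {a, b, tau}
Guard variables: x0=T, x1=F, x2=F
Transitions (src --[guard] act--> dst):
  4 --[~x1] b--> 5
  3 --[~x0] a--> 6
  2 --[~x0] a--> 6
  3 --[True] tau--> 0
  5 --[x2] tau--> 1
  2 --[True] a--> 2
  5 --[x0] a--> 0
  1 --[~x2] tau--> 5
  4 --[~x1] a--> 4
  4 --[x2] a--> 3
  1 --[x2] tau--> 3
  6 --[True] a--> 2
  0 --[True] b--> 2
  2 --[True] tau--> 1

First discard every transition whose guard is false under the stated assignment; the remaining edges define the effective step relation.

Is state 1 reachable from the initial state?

9 transition(s) survive guard evaluation.
Layer 0: {0}
Layer 1: {2}  now seen {0,2}
Layer 2: {1}  now seen {0,1,2}
Layer 3: {5}  now seen {0,1,2,5}
R = {0,1,2,5}
Path to 1: b·tau

Answer: REACHABLE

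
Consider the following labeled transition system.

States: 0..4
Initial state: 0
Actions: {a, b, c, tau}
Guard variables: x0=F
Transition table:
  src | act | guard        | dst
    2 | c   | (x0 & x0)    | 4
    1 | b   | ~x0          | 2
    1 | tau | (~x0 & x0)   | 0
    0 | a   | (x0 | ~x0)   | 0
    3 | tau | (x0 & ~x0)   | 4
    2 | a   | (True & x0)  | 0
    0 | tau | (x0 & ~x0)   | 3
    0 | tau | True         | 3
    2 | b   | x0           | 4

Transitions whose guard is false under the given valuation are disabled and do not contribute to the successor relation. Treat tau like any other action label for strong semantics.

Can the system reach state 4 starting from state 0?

Guard filter leaves 3 enabled edge(s).
L0 = {0}
L1 = {3}  cumulative {0,3}
Reachable = {0,3}

Answer: UNREACHABLE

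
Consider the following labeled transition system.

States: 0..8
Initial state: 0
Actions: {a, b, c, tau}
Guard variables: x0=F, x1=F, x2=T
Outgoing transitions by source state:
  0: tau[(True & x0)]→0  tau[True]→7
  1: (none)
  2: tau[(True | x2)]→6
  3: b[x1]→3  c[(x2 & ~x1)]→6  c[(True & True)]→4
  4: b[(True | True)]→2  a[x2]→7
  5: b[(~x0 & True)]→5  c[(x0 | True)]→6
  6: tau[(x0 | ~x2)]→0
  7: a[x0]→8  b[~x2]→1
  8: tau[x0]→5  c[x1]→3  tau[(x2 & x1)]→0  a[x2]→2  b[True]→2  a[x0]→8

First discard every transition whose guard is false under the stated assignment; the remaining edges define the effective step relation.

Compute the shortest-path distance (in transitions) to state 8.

Answer: UNREACHABLE

Trace:
BFS to 8:
  L0 = {0}
  L1 = {7}
8 never appears.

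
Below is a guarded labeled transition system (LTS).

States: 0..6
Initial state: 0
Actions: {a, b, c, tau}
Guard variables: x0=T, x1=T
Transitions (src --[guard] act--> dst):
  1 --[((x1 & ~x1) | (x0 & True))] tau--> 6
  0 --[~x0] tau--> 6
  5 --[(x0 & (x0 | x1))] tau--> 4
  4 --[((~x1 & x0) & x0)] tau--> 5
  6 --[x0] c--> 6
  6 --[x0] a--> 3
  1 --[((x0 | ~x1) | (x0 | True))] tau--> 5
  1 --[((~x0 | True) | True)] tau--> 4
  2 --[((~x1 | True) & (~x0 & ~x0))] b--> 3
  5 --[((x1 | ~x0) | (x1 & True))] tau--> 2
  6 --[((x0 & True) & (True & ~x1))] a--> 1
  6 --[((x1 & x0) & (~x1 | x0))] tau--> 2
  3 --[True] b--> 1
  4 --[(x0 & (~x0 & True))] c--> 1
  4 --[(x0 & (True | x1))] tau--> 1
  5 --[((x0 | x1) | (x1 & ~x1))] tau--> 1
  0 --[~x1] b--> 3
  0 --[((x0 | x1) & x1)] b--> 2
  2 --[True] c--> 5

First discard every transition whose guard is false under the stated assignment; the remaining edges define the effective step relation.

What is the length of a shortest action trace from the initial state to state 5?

Layered search for 5:
  depth 0: {0}
  depth 1: {2}
  depth 2: {5}
first hit 5 at d=2 via b·c

Answer: 2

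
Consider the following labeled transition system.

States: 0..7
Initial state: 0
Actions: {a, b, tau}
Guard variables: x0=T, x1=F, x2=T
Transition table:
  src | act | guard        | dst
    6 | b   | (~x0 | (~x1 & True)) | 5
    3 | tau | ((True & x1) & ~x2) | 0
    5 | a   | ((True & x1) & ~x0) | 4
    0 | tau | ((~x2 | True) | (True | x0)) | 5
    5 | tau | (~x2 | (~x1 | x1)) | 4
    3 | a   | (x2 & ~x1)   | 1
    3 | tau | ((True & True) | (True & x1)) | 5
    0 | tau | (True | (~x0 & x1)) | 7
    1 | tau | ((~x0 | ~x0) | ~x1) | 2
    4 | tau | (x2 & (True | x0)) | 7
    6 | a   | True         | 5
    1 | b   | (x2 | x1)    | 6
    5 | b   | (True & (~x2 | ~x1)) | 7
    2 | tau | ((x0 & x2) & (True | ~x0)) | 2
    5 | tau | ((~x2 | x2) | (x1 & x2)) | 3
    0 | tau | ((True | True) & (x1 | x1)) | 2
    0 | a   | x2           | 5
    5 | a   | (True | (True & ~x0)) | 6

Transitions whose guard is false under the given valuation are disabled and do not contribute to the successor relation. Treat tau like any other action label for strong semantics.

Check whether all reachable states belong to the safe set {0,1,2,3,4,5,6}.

Inv-set: {0,1,2,3,4,5,6}
R = {0,1,2,3,4,5,6,7}
  0: ✓
  1: ✓
  2: ✓
  3: ✓
  4: ✓
  5: ✓
  6: ✓
  7: outside
reach 7 via tau — violates

Answer: INVARIANT VIOLATED at state 7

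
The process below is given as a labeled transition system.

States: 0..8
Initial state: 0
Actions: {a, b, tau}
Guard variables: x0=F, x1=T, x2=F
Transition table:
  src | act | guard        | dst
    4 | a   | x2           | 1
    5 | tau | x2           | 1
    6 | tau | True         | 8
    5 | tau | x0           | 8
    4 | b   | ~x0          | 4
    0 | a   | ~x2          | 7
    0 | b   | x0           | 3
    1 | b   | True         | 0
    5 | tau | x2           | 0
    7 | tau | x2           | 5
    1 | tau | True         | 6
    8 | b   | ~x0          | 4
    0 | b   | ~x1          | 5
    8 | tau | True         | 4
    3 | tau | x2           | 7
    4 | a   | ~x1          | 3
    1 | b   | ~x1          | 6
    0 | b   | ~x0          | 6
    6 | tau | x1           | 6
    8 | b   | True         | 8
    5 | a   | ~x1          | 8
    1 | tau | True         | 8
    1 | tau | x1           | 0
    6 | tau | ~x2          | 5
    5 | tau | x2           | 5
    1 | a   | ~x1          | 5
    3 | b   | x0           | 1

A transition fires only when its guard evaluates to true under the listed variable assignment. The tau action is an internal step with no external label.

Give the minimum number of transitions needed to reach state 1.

Breadth-first toward 1:
  L0 = {0}
  L1 = {6,7}
  L2 = {5,8}
  L3 = {4}
1 never appears.

Answer: UNREACHABLE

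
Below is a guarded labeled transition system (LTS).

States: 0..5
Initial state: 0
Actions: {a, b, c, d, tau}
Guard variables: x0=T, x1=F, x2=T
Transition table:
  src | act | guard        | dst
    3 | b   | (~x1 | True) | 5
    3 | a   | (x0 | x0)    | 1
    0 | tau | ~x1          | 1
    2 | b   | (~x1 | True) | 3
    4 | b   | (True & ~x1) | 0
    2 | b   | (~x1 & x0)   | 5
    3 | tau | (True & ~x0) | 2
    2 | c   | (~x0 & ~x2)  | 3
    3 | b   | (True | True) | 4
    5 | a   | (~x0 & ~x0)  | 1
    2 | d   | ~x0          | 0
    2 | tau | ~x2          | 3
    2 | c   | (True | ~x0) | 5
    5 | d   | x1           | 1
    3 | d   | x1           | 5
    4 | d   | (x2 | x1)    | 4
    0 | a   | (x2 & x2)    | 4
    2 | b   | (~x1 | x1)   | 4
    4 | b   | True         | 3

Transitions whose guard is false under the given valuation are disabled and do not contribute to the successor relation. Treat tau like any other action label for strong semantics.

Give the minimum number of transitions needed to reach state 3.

BFS to 3:
  depth 0: {0}
  depth 1: {1,4}
  depth 2: {3}
depth(3)=2, e.g. a·b

Answer: 2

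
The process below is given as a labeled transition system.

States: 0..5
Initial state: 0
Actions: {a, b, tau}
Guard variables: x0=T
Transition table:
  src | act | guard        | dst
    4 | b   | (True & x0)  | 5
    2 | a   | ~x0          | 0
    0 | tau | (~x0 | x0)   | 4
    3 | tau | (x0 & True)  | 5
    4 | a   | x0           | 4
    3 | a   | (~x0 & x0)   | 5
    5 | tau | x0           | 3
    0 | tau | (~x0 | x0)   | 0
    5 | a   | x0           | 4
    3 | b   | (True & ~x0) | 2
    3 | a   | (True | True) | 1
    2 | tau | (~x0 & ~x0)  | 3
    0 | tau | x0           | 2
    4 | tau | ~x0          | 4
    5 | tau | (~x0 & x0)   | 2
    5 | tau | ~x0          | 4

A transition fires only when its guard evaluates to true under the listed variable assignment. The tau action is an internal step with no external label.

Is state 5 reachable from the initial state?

After dropping false guards: 9 live edges.
depth 0: {0}
depth 1: {2,4}  now seen {0,2,4}
depth 2: {5}  now seen {0,2,4,5}
depth 3: {3}  now seen {0,2,3,4,5}
depth 4: {1}  now seen {0,1,2,3,4,5}
R = {0,1,2,3,4,5}
Path to 5: tau·b

Answer: REACHABLE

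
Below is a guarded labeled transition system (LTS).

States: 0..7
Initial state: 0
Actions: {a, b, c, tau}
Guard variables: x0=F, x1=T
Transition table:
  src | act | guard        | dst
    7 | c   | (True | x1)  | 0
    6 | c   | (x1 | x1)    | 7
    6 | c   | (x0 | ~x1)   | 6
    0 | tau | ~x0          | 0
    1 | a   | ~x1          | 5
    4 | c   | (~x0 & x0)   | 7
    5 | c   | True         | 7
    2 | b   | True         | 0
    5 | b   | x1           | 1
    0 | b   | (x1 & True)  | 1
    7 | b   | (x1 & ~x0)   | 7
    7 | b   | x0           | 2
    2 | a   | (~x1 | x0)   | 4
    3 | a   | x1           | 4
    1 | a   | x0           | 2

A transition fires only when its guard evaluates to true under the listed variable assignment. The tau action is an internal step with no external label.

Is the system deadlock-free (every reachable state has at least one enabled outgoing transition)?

Reachable = {0,1}
  0: b→1  tau→0  [deg 2]
  1: ∅  [deadlock]
trace reaching 1: b

Answer: DEADLOCK at state 1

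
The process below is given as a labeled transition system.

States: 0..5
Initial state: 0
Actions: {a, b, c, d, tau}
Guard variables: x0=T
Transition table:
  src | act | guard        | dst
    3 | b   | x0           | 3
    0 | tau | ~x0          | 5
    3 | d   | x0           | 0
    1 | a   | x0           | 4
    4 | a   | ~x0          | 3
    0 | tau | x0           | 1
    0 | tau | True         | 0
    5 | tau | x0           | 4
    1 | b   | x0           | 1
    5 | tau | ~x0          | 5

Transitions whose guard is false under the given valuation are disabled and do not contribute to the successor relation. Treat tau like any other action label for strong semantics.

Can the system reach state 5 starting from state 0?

Answer: UNREACHABLE

Working:
After dropping false guards: 7 live edges.
depth 0: {0}
depth 1: {1}  cumulative {0,1}
depth 2: {4}  cumulative {0,1,4}
R = {0,1,4}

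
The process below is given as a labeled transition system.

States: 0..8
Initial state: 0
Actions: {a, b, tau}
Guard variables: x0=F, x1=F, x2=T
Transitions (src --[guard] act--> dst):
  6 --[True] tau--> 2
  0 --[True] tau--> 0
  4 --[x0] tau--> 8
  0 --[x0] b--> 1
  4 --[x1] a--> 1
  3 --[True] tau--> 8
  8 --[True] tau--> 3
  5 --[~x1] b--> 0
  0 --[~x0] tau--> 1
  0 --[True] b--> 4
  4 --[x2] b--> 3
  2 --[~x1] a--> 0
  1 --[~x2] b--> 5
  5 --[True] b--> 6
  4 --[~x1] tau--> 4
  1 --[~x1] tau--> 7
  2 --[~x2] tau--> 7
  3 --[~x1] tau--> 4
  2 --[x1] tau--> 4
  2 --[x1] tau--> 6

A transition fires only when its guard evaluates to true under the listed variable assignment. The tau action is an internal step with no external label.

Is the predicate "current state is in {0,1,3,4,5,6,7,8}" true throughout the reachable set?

Safe = {0,1,3,4,5,6,7,8}
Reach set: {0,1,3,4,7,8}
  0: ok
  1: ok
  3: ok
  4: ok
  7: ok
  8: ok

Answer: INVARIANT HOLDS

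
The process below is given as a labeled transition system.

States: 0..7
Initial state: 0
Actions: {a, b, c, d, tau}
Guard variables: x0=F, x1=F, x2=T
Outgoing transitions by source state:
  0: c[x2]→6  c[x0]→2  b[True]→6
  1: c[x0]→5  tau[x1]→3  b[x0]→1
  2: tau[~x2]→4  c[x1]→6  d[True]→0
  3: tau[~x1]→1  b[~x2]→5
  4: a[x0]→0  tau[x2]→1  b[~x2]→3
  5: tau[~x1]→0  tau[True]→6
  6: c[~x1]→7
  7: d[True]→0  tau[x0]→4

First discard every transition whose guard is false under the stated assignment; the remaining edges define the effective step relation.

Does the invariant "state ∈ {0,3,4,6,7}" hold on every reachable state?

Answer: INVARIANT HOLDS

Working:
Inv-set: {0,3,4,6,7}
R = {0,6,7}
  0: safe
  6: safe
  7: safe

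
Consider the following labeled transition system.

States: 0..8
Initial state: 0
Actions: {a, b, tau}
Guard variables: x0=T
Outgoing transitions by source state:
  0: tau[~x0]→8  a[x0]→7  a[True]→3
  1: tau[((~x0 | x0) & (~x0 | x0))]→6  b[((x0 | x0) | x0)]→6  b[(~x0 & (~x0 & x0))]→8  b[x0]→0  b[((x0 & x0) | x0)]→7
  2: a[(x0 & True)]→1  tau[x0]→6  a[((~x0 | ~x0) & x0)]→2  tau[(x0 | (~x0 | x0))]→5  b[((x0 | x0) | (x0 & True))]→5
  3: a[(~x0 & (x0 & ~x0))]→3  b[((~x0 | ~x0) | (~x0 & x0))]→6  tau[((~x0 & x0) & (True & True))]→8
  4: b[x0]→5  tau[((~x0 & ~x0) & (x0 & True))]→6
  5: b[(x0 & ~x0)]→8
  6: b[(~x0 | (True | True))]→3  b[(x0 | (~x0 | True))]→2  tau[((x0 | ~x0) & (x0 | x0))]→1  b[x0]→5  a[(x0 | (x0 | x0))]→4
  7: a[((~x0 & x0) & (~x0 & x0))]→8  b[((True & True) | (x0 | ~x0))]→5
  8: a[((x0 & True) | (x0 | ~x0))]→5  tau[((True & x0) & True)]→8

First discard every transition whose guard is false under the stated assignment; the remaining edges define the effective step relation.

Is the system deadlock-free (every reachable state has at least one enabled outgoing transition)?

Answer: DEADLOCK at state 3

Analysis:
Reachable = {0,3,5,7}
  0: a→3  a→7  [2 out]
  3: ∅  [deadlock]
  5: ∅  [deadlock]
  7: b→5  [1 out]
trace reaching 3: a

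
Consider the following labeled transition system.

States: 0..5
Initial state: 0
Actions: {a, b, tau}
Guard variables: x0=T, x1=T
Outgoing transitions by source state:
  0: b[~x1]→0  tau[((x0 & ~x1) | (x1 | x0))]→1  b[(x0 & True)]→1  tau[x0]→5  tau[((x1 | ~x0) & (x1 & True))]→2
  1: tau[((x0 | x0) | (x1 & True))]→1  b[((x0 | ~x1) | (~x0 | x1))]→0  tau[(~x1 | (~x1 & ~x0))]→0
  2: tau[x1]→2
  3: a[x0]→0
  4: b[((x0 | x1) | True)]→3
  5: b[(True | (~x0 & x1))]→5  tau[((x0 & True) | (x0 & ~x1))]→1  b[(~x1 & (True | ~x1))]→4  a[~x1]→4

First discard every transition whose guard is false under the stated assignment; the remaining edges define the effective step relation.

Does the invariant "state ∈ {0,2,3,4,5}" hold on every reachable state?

Inv-set: {0,2,3,4,5}
Reachable = {0,1,2,5}
  0: ✓
  1: outside
  2: ✓
  5: ✓
counterexample path to 1: tau

Answer: INVARIANT VIOLATED at state 1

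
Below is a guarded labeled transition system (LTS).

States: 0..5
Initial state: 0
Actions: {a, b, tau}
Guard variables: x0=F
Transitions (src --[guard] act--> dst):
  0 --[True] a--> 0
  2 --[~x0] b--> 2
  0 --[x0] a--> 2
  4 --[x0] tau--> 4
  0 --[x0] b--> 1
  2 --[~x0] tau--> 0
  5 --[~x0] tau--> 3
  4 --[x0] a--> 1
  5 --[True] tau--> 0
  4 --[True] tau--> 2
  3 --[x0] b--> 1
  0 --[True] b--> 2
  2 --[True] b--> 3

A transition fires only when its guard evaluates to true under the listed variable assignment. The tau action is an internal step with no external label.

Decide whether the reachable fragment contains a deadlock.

Answer: DEADLOCK at state 3

Trace:
Reach set: {0,2,3}
  0: a→0  b→2  [2 exit(s)]
  2: b→2  b→3  tau→0  [3 exit(s)]
  3: ∅  [no exit]
trace reaching 3: b·b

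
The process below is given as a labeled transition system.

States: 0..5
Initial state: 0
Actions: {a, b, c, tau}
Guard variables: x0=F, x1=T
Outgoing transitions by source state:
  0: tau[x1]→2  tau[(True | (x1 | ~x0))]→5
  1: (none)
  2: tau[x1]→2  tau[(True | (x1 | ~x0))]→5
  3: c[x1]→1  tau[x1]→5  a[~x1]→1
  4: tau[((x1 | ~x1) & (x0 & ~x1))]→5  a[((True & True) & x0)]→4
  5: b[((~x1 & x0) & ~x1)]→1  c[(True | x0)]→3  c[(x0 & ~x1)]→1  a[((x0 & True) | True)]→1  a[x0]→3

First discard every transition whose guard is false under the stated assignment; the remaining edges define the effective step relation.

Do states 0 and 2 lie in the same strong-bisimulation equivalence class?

Refine partition for ~:
  π0 = {{0,1,2,3,4,5}}
  π1 = {{0,2},{1,4},{3},{5}}
stable after 2 split(s): 4 block(s)
0∈{0,2}, 2∈{0,2}

Answer: BISIMILAR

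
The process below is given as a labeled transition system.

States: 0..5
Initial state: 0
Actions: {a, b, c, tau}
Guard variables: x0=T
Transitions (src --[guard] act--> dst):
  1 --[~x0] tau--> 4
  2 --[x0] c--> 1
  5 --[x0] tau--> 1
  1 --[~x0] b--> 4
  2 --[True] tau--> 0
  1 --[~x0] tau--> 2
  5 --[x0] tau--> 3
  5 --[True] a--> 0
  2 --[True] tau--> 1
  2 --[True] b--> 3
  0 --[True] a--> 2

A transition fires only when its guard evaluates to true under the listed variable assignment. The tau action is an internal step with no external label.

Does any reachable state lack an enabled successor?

Reach set: {0,1,2,3}
  0: a→2  [1 exit(s)]
  1: ∅  [no exit]
  2: b→3  c→1  tau→0  tau→1  [4 exit(s)]
  3: ∅  [no exit]
Path to 1: a·c

Answer: DEADLOCK at state 1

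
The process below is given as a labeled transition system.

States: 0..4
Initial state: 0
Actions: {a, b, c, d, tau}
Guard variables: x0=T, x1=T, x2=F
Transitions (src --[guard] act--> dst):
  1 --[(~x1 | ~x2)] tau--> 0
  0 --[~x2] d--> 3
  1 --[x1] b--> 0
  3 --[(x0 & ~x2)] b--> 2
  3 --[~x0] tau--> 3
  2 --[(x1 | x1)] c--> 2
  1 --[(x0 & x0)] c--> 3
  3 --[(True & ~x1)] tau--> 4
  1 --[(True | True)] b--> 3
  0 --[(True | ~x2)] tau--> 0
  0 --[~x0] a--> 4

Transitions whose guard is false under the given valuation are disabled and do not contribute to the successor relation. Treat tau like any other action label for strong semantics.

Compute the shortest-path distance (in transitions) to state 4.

Answer: UNREACHABLE

Working:
BFS to 4:
  Layer 0: {0}
  Layer 1: {3}
  Layer 2: {2}
4 never appears.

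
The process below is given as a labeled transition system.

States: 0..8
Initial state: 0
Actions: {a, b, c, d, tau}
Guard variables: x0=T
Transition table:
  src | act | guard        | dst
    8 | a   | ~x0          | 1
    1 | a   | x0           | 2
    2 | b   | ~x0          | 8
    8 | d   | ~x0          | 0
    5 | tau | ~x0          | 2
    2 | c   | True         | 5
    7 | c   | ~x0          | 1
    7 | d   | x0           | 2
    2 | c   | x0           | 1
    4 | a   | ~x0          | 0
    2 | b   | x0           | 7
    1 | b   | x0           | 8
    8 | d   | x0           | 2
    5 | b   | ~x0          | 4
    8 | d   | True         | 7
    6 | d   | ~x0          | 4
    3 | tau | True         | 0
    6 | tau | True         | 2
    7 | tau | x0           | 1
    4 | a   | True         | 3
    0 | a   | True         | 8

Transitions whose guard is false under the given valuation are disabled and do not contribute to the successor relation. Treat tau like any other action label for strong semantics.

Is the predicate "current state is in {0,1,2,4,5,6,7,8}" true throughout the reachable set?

Answer: INVARIANT HOLDS

Trace:
Inv-set: {0,1,2,4,5,6,7,8}
Reachable = {0,1,2,5,7,8}
  0: safe
  1: safe
  2: safe
  5: safe
  7: safe
  8: safe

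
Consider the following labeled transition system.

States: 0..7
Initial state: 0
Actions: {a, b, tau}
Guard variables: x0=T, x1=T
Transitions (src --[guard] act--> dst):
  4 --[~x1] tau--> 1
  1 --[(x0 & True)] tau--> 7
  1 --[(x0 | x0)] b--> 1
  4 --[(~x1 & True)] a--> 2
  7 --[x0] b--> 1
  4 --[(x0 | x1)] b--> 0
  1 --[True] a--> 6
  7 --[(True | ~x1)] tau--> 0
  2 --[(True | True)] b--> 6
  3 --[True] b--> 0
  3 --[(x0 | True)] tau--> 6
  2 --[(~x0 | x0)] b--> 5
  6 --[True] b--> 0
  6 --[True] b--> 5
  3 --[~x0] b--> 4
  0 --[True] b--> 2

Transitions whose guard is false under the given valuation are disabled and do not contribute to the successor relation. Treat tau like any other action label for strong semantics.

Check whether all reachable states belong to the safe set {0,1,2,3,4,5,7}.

Answer: INVARIANT VIOLATED at state 6

Trace:
Allowed set {0,1,2,3,4,5,7}
Reach set: {0,2,5,6}
  0: safe
  2: safe
  5: safe
  6: outside
reach 6 via b·b — violates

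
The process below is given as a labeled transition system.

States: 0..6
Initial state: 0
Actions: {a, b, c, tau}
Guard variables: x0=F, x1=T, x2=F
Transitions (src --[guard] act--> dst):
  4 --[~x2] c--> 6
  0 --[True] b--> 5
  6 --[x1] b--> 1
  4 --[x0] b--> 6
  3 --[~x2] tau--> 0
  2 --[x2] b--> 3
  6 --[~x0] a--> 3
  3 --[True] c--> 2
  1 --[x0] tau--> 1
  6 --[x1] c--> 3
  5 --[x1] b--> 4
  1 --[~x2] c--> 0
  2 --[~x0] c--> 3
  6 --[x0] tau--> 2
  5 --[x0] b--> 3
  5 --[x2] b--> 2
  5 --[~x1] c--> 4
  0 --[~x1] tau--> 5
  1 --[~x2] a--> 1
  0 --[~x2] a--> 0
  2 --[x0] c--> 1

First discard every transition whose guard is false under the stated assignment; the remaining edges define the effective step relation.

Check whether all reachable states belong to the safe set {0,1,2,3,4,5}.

Inv-set: {0,1,2,3,4,5}
Reach set: {0,1,2,3,4,5,6}
  0: ok
  1: ok
  2: ok
  3: ok
  4: ok
  5: ok
  6: ✗ unsafe
witness against invariant: b·b·c → 6

Answer: INVARIANT VIOLATED at state 6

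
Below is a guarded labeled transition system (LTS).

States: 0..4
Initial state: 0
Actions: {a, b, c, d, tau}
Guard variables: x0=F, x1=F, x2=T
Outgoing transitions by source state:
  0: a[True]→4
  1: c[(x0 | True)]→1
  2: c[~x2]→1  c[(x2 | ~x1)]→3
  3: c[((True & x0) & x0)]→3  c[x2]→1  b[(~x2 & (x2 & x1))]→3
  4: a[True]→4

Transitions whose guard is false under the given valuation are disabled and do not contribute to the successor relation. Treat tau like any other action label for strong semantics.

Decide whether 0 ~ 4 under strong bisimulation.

Bisimulation quotient by refinement:
  π0 = {{0,1,2,3,4}}
  π1 = {{0,4},{1,2,3}}
stable after 2 split(s): 2 block(s)
[0]={0,4}  [4]={0,4}

Answer: BISIMILAR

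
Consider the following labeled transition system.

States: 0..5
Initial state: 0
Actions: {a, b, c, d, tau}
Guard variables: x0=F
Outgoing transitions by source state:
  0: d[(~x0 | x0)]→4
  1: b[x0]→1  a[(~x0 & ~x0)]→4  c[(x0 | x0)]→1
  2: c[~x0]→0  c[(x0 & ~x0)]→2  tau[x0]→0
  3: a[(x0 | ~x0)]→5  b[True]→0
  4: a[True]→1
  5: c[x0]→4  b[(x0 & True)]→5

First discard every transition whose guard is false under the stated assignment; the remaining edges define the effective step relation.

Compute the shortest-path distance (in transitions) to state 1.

Breadth-first toward 1:
  depth 0: {0}
  depth 1: {4}
  depth 2: {1}
depth(1)=2, e.g. d·a

Answer: 2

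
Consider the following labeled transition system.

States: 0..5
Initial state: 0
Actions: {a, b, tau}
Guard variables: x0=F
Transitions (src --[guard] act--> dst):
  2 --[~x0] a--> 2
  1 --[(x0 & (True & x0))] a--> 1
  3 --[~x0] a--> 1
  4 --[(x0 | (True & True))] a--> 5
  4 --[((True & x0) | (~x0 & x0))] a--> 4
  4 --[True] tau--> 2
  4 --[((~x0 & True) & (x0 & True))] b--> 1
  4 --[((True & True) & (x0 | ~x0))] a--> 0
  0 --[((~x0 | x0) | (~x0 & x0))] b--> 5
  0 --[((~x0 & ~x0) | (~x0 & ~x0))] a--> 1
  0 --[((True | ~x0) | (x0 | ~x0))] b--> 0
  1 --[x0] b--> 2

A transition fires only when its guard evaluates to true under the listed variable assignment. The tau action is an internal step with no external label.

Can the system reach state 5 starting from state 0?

Guard filter leaves 8 enabled edge(s).
L0 = {0}
L1 = {1,5}  now seen {0,1,5}
R = {0,1,5}
Path to 5: b

Answer: REACHABLE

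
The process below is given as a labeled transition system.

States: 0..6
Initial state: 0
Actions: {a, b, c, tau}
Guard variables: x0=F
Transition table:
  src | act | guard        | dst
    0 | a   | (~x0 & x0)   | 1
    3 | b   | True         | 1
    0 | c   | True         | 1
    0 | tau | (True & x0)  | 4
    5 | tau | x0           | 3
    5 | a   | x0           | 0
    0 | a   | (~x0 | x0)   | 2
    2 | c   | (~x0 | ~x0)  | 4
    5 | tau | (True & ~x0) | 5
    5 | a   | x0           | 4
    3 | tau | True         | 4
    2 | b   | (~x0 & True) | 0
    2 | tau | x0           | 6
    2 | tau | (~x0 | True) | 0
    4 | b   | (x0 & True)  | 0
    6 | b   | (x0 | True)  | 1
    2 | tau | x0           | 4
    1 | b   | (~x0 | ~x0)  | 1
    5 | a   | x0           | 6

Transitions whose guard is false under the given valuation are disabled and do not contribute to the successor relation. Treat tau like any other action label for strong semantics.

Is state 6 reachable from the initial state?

Answer: UNREACHABLE

Trace:
After dropping false guards: 10 live edges.
Layer 0: {0}
Layer 1: {1,2}  cumulative {0,1,2}
Layer 2: {4}  cumulative {0,1,2,4}
Reach set: {0,1,2,4}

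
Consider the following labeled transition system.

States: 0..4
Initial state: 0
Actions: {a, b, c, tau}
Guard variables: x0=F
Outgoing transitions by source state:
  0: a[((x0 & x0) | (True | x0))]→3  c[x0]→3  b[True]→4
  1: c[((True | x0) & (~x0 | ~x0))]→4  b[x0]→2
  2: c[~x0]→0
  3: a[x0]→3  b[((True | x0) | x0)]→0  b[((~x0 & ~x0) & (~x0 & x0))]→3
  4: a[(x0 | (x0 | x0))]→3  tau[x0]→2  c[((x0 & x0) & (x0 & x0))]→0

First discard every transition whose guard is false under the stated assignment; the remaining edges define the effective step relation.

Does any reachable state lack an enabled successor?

Reachable = {0,3,4}
  0: a→3  b→4  [2 out]
  3: b→0  [1 out]
  4: ∅  [STUCK]
trace reaching 4: b

Answer: DEADLOCK at state 4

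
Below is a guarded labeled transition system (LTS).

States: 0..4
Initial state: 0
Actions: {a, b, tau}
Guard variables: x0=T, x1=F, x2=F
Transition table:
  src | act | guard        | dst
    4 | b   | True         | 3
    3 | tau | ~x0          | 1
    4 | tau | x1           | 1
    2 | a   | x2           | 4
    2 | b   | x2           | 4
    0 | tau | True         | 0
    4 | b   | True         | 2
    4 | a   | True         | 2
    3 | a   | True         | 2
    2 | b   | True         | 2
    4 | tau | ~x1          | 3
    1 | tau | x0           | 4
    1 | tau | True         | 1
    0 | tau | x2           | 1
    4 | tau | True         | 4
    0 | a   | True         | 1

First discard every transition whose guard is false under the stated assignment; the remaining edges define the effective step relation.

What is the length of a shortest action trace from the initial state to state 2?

Answer: 3

Trace:
Breadth-first toward 2:
  Layer 0: {0}
  Layer 1: {1}
  Layer 2: {4}
  Layer 3: {2,3}
first hit 2 at d=3 via a·tau·a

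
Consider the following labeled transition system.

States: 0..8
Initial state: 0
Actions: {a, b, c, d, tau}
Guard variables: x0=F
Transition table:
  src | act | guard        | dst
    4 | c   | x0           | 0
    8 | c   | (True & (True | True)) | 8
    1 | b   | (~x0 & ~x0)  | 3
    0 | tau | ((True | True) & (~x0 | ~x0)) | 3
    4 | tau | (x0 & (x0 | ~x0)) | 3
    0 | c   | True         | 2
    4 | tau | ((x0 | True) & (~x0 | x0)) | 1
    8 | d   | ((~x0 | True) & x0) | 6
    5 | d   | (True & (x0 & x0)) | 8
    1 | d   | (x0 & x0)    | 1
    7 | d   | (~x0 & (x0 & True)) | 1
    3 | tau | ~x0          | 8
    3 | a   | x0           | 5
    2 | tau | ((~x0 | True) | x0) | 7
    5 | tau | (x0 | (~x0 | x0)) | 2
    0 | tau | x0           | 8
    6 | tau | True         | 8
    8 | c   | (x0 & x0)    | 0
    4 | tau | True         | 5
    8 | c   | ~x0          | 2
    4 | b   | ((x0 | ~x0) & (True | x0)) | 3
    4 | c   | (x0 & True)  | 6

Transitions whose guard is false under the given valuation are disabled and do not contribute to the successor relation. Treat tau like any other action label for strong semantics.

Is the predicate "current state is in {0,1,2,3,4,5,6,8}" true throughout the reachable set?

Answer: INVARIANT VIOLATED at state 7

Trace:
Safe = {0,1,2,3,4,5,6,8}
R = {0,2,3,7,8}
  0: ✓
  2: ✓
  3: ✓
  7: outside
  8: ✓
witness against invariant: c·tau → 7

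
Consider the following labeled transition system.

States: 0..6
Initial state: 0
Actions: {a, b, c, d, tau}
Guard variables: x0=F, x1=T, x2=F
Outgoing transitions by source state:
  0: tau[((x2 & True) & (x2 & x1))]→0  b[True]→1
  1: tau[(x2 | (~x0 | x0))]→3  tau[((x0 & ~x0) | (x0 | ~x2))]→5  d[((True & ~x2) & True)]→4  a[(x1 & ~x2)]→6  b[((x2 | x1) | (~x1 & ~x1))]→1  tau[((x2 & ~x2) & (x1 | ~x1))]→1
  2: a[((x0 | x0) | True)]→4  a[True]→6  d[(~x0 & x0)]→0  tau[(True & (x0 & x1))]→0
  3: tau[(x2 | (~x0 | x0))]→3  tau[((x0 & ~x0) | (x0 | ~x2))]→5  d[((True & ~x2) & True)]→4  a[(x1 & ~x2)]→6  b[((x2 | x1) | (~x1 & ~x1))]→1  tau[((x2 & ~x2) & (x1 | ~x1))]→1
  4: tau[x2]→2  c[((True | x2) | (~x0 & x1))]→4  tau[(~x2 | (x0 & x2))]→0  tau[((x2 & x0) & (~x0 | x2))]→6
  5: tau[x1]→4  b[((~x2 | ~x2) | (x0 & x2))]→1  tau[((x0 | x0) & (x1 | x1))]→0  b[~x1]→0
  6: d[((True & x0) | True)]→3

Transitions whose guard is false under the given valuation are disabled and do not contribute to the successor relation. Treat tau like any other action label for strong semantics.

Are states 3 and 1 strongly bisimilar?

Compute ~ classes (split until stable):
  round 0: {{0,1,2,3,4,5,6}}
  round 1: {{0},{1,3},{2},{4},{5},{6}}
stable after 2 split(s): 6 block(s)
class of 3: {1,3}; class of 1: {1,3}

Answer: BISIMILAR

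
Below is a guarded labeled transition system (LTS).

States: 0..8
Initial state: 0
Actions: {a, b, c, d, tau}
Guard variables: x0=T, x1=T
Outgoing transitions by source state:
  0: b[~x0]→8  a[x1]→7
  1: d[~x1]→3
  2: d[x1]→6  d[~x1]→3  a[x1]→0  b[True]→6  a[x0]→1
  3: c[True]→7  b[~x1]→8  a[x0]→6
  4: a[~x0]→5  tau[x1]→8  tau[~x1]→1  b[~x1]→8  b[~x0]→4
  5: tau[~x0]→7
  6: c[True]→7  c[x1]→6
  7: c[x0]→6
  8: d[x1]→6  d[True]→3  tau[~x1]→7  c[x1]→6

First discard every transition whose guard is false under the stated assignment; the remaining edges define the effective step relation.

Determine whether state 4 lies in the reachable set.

14 transition(s) survive guard evaluation.
L0 = {0}
L1 = {7}  now seen {0,7}
L2 = {6}  now seen {0,6,7}
R = {0,6,7}

Answer: UNREACHABLE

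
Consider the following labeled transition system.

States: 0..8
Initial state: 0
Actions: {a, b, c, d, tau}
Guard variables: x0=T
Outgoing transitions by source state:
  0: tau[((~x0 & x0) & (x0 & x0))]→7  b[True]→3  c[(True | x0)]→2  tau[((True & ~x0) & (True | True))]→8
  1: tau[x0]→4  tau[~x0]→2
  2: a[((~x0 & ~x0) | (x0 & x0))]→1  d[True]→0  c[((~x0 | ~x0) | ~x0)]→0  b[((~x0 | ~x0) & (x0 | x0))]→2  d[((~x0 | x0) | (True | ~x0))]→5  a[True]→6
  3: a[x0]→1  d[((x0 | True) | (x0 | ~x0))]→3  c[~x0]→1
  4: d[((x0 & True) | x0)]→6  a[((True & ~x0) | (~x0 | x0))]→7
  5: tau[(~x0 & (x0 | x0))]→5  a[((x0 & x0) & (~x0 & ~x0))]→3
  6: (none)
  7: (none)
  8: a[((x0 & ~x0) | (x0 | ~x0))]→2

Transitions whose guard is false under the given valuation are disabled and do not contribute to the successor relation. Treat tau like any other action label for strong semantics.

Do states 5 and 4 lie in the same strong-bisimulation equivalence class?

Answer: NOT BISIMILAR

Working:
Refine partition for ~:
  round 0: {{0,1,2,3,4,5,6,7,8}}
  round 1: {{0},{1},{2,3,4},{5,6,7},{8}}
  round 2: {{0},{1},{2},{3},{4},{5,6,7},{8}}
Fixed point at round 3; 7 class(es).
[5]={5,6,7}  [4]={4}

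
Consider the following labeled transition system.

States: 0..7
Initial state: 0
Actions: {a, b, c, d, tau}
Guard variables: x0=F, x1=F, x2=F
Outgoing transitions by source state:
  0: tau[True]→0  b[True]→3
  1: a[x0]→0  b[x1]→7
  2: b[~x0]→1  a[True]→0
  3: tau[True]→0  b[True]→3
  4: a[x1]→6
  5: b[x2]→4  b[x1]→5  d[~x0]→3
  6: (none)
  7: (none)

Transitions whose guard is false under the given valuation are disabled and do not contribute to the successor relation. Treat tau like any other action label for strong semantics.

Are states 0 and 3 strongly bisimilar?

Refine partition for ~:
  round 0: {{0,1,2,3,4,5,6,7}}
  round 1: {{0,3},{1,4,6,7},{2},{5}}
Fixed point at round 2; 4 class(es).
0∈{0,3}, 3∈{0,3}

Answer: BISIMILAR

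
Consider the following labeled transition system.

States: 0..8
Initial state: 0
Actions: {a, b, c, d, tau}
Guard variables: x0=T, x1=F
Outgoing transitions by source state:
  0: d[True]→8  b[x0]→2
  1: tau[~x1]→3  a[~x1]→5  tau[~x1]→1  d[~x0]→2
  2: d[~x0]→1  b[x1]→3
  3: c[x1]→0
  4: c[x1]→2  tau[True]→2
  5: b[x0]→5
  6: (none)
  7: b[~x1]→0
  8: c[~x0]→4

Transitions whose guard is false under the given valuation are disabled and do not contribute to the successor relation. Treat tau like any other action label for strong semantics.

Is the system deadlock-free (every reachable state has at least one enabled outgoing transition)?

Reachable = {0,2,8}
  0: b→2  d→8  [2 out]
  2: ∅  [deadlock]
  8: ∅  [deadlock]
witness 2: b

Answer: DEADLOCK at state 2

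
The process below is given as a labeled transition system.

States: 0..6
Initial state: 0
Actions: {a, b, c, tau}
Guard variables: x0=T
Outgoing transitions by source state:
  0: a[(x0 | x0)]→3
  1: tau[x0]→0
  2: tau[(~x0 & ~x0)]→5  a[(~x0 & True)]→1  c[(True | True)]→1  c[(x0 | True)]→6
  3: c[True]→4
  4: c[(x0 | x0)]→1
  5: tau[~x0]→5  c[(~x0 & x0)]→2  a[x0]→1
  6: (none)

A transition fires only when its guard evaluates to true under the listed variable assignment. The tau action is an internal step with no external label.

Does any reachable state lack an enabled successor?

Answer: DEADLOCK-FREE

Analysis:
Reachable = {0,1,3,4}
  0: a→3  [1 exit(s)]
  1: tau→0  [1 exit(s)]
  3: c→4  [1 exit(s)]
  4: c→1  [1 exit(s)]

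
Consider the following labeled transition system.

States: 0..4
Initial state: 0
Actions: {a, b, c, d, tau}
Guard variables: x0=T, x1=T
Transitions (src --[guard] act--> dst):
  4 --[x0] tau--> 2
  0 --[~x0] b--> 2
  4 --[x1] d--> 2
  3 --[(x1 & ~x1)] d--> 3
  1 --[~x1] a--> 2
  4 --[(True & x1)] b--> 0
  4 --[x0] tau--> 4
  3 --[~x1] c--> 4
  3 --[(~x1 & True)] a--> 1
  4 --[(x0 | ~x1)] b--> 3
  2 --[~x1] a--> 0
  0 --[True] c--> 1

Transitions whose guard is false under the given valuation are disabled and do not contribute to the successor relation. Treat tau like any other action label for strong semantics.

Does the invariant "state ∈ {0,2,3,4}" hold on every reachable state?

Inv-set: {0,2,3,4}
Reach set: {0,1}
  0: safe
  1: ✗ unsafe
reach 1 via c — violates

Answer: INVARIANT VIOLATED at state 1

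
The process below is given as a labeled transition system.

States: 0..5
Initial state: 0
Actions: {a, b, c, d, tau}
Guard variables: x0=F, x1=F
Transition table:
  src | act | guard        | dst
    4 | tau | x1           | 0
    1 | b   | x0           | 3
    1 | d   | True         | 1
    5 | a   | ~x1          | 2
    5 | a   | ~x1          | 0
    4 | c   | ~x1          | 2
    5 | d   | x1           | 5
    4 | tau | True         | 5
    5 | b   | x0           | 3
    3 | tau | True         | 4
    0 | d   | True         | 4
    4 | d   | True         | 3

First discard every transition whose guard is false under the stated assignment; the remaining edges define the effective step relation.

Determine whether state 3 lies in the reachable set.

After dropping false guards: 8 live edges.
L0 = {0}
L1 = {4}  now seen {0,4}
L2 = {2,3,5}  now seen {0,2,3,4,5}
Reach set: {0,2,3,4,5}
Path to 3: d·d

Answer: REACHABLE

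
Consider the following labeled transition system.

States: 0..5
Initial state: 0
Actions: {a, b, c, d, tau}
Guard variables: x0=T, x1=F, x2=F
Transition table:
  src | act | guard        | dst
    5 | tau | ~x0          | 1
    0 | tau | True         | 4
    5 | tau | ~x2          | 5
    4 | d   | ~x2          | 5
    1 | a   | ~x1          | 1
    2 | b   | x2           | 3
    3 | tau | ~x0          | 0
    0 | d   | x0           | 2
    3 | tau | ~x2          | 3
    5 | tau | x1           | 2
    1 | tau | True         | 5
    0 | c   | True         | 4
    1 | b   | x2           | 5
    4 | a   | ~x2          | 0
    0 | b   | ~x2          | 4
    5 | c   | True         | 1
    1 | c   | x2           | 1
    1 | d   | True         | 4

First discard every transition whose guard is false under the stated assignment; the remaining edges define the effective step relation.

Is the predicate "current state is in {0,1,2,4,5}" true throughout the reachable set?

Answer: INVARIANT HOLDS

Trace:
Safe = {0,1,2,4,5}
Reachable = {0,1,2,4,5}
  0: ✓
  1: ✓
  2: ✓
  4: ✓
  5: ✓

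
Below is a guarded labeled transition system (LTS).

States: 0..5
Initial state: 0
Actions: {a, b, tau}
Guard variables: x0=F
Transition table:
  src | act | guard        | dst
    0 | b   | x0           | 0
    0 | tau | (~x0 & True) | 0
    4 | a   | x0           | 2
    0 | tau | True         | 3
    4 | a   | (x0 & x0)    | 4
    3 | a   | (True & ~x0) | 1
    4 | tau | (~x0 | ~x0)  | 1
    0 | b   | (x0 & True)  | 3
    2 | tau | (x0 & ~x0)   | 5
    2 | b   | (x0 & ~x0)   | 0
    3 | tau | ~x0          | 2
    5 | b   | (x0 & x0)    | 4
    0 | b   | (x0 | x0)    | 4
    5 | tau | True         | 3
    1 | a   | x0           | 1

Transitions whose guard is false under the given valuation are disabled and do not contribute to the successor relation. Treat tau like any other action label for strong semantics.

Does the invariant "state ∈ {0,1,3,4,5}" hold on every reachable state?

Safe = {0,1,3,4,5}
Reachable = {0,1,2,3}
  0: ok
  1: ok
  2: ✗ unsafe
  3: ok
reach 2 via tau·tau — violates

Answer: INVARIANT VIOLATED at state 2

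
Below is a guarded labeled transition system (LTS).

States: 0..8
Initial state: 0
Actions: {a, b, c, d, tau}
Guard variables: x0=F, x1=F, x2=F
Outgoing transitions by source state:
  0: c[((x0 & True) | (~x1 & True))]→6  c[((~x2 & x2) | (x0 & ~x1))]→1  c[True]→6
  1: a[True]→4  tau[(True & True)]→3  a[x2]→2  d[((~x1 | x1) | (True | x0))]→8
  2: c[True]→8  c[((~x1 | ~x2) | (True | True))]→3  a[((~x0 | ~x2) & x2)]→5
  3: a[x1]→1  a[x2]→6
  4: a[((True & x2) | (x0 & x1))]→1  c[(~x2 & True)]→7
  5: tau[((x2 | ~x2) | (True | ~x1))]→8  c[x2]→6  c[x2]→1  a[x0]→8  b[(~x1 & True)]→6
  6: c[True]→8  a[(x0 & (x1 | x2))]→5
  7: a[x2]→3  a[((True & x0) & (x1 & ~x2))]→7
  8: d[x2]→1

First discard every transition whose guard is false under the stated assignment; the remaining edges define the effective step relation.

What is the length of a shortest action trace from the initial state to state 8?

Answer: 2

Trace:
Layered search for 8:
  depth 0: {0}
  depth 1: {6}
  depth 2: {8}
first hit 8 at d=2 via c·c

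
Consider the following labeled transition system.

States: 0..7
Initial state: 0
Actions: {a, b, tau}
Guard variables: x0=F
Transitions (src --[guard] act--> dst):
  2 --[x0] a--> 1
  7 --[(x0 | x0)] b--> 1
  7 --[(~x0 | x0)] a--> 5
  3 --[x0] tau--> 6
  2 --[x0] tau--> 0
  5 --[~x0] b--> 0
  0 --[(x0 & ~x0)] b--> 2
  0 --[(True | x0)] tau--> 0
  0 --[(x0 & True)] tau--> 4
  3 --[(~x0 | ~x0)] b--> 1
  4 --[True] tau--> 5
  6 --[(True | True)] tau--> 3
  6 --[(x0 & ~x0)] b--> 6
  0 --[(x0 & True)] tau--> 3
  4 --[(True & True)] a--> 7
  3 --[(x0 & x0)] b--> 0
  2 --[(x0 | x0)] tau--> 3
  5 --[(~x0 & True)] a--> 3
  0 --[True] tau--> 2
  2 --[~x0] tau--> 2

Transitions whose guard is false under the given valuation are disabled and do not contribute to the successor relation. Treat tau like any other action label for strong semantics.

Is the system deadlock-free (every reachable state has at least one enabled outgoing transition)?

Reach set: {0,2}
  0: tau→0  tau→2  [2 out]
  2: tau→2  [1 out]

Answer: DEADLOCK-FREE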